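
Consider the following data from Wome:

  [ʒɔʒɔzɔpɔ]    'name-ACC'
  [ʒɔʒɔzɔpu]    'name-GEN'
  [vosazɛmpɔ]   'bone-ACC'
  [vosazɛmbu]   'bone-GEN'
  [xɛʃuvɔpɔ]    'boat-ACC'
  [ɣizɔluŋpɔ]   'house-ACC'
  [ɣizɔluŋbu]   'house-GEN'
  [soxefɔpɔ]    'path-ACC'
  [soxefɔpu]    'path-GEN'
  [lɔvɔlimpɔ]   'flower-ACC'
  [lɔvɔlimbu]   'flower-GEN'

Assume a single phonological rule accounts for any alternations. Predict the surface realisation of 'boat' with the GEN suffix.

[xɛʃuvɔpu]

The GEN morpheme has two allomorphs, [-bu] and [-pu].
The ACC suffix, which begins with [p], is invariant after every stem; so [p] is not altered by any rule here.
The GEN suffix is therefore /-bu/ underlyingly, with post-vocalic devoicing: voiced stops become voiceless after a vowel.
After 'boat', which ends in a vowel, the suffix surfaces as [-pu], giving [xɛʃuvɔpu].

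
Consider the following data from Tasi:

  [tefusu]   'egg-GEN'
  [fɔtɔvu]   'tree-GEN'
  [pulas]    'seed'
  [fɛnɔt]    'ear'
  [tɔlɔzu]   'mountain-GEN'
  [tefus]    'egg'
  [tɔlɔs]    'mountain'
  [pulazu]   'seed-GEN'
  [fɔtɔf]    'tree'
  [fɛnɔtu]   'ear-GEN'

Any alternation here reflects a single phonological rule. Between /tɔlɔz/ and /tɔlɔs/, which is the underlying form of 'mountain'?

/tɔlɔz/

The stem for 'mountain' ends in [z] in [tɔlɔzu] but [s] in [tɔlɔs].
If /s/ were underlying and a rule turned it into [z] before the GEN suffix, 'egg' would also alternate; but it has [s] in both [tefusu] and [tefus].
The underlying segment must be /z/; voiced obstruents become voiceless word-finally, yielding [s] there.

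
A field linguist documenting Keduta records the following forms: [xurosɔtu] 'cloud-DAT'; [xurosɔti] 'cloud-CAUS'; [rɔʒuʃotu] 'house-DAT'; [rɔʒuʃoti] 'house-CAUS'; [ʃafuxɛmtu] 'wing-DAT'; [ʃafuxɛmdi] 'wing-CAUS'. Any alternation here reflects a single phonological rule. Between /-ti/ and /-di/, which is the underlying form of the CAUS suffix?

The CAUS morpheme has two allomorphs, [-di] and [-ti].
The DAT suffix, which begins with [t], is invariant after every stem; so [t] is not altered by any rule here.
The CAUS suffix is therefore /-di/ underlyingly, with post-vocalic devoicing: voiced stops become voiceless after a vowel.

/-di/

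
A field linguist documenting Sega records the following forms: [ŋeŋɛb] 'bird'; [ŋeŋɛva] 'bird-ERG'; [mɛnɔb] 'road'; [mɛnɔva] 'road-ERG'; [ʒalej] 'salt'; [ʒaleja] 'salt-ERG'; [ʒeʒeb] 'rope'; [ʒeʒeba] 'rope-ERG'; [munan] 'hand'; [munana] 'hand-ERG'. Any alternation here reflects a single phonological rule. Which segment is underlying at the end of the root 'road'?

The stem for 'road' ends in [b] in [mɛnɔb] but [v] in [mɛnɔva].
But 'rope' keeps [b] in both environments ([ʒeʒeb], [ʒeʒeba]), so there is no rule changing /b/ to [v] before the ERG suffix.
The alternation reflects word-final hardening: voiced fricatives become stops word-finally. /v/ is underlying.

/v/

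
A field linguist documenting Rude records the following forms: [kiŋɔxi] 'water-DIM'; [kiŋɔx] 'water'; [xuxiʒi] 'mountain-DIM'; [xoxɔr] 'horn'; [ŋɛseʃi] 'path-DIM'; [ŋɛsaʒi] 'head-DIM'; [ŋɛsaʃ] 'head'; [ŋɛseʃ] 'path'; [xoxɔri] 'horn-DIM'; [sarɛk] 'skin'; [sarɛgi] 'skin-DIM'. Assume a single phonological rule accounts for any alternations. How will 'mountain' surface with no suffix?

[xuxiʃ]

The root 'head' surfaces as [ŋɛsaʒi] and [ŋɛsaʃ], with a stem-final [ʒ] ~ [ʃ] alternation.
The stem 'path' ([ŋɛseʃi], [ŋɛseʃ]) shows [ʃ] unchanged in both environments, so [ʃ] cannot be basic with [ʒ] derived before the DIM suffix.
The underlying segment must be /ʒ/; voiced obstruents become voiceless word-finally, yielding [ʃ] there.
The one attested form of 'mountain', [xuxiʒi], shows underlying /xuxiʒ/. Applying the same rule word-finally gives [xuxiʃ].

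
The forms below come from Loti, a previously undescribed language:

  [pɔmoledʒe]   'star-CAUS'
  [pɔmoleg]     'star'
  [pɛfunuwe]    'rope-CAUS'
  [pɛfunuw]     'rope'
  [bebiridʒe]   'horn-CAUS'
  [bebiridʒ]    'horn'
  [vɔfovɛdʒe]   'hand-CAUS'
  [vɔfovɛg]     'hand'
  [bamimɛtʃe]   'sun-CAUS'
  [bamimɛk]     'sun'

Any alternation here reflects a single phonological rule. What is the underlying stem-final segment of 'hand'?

The stem for 'hand' ends in [dʒ] in [vɔfovɛdʒe] but [g] in [vɔfovɛg].
The stem 'horn' ([bebiridʒe], [bebiridʒ]) shows [dʒ] unchanged in both environments, so [dʒ] cannot be basic with [g] derived in isolation.
The alternation reflects palatalization before a front vowel: /k/ and /g/ become palato-alveolar [tʃ] and [dʒ] before a front vowel. /g/ is underlying.

/g/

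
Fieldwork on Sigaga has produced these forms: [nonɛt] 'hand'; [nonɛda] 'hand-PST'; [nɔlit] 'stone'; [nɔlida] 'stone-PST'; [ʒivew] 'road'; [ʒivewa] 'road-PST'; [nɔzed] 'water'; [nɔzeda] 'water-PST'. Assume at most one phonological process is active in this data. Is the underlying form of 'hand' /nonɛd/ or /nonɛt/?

/nonɛt/

In [nonɛt] and [nonɛda] the final segment of 'hand' alternates: [t] ~ [d].
If /d/ were underlying and a rule turned it into [t] in isolation, 'water' would also alternate; but it has [d] in both [nɔzed] and [nɔzeda].
So /t/ is underlying, and a rule of intervocalic voicing — voiceless stops become voiced between vowels — gives [d].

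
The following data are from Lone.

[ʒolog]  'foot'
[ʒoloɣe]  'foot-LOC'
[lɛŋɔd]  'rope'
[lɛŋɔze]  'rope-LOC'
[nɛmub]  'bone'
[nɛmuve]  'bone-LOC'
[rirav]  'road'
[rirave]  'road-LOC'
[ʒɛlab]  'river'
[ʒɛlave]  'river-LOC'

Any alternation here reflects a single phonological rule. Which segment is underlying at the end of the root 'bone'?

/b/

The stem for 'bone' ends in [b] in [nɛmub] but [v] in [nɛmuve].
The stem 'road' ([rirav], [rirave]) shows [v] unchanged in both environments, so [v] cannot be basic with [b] derived in isolation.
So /b/ is underlying, and a rule of intervocalic spirantization — voiced stops become fricatives between vowels — gives [v].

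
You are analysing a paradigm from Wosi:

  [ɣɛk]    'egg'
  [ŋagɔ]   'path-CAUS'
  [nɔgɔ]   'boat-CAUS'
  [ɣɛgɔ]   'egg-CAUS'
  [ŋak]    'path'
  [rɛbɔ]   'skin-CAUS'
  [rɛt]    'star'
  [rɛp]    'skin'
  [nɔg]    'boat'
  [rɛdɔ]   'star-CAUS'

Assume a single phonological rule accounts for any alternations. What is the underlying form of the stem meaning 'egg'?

The stem for 'egg' ends in [g] in [ɣɛgɔ] but [k] in [ɣɛk].
But 'boat' keeps [g] in both environments ([nɔgɔ], [nɔg]), so there is no rule changing /g/ to [k] in isolation.
The underlying segment must be /k/; voiceless stops become voiced between vowels, yielding [g] there.
Hence 'egg' is /ɣɛk/ underlyingly.

/ɣɛk/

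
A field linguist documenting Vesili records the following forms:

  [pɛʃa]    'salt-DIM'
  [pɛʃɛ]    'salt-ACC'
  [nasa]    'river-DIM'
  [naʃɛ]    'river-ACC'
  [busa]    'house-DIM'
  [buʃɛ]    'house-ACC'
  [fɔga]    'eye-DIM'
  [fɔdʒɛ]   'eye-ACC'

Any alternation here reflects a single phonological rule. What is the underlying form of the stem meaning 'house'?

The stem for 'house' ends in [s] in [busa] but [ʃ] in [buʃɛ].
The stem 'salt' ([pɛʃa], [pɛʃɛ]) shows [ʃ] unchanged in both environments, so [ʃ] cannot be basic with [s] derived before the DIM suffix.
Therefore /s/ is basic and [ʃ] is derived by palatalization before a front vowel (/g/ and /s/ become palato-alveolar [dʒ] and [ʃ] before a front vowel).
The underlying form of 'house' is therefore /bus/.

/bus/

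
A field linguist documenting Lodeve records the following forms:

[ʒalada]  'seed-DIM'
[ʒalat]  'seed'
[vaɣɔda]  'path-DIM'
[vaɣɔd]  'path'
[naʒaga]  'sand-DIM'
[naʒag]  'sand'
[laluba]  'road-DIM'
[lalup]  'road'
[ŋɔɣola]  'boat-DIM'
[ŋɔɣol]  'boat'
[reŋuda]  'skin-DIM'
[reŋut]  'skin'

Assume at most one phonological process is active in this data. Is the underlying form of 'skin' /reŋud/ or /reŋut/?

/reŋut/

In [reŋuda] and [reŋut] the final segment of 'skin' alternates: [d] ~ [t].
But 'path' keeps [d] in both environments ([vaɣɔda], [vaɣɔd]), so there is no rule changing /d/ to [t] in isolation.
Therefore /t/ is basic and [d] is derived by intervocalic voicing (voiceless stops become voiced between vowels).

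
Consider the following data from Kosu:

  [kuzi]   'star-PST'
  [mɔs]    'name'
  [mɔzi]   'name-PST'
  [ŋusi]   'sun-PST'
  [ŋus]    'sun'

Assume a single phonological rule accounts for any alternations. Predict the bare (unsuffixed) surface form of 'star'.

The root 'name' surfaces as [mɔs] and [mɔzi], with a stem-final [s] ~ [z] alternation.
The stem 'sun' ([ŋus], [ŋusi]) shows [s] unchanged in both environments, so [s] cannot be basic with [z] derived before the PST suffix.
Therefore /z/ is basic and [s] is derived by word-final obstruent devoicing (voiced obstruents become voiceless word-finally).
From [kuzi] the stem 'star' is /kuz/; word-finally this yields [kus].

[kus]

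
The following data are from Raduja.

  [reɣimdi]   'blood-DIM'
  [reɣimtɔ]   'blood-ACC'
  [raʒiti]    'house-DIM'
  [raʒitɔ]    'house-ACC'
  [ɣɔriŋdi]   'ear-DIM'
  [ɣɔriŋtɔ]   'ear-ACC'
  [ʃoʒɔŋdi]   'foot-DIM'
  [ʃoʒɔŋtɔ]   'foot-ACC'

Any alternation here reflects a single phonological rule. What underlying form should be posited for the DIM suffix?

The DIM suffix surfaces as [-di] and [-ti], depending on the final segment of the stem.
By contrast the ACC suffix keeps its initial [t] throughout — that segment must be underlying.
So the underlying form is /-di/, and voiced stops become voiceless after a vowel.

/-di/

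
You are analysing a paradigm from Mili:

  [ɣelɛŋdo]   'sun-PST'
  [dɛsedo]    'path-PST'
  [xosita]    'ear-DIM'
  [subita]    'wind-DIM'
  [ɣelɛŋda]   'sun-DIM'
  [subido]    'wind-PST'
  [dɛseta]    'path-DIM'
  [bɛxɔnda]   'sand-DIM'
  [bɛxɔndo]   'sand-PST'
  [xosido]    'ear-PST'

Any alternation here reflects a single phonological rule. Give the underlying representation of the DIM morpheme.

/-ta/

The DIM suffix surfaces as [-da] and [-ta], depending on the final segment of the stem.
By contrast the PST suffix keeps its initial [d] throughout — that segment must be underlying.
The DIM suffix is therefore /-ta/ underlyingly, with post-nasal voicing: voiceless stops become voiced after a nasal.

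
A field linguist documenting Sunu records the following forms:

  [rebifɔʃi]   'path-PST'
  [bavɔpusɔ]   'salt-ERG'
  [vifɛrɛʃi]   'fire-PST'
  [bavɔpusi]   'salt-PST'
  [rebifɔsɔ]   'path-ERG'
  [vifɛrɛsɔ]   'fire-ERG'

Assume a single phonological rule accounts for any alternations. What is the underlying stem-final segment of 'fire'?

/ʃ/

In [vifɛrɛsɔ] and [vifɛrɛʃi] the final segment of 'fire' alternates: [s] ~ [ʃ].
If /s/ were underlying and a rule turned it into [ʃ] before the PST suffix, 'salt' would also alternate; but it has [s] in both [bavɔpusɔ] and [bavɔpusi].
Therefore /ʃ/ is basic and [s] is derived by depalatalization (palato-alveolar /ʃ/ becomes [s] when no front vowel follows).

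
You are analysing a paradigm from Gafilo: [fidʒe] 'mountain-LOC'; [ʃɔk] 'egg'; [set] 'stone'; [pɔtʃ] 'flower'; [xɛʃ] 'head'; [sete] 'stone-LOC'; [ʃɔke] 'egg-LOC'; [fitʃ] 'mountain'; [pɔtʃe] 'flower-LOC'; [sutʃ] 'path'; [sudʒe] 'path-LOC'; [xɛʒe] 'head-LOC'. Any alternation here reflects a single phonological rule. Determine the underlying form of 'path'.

In [sutʃ] and [sudʒe] the final segment of 'path' alternates: [tʃ] ~ [dʒ].
But 'flower' keeps [tʃ] in both environments ([pɔtʃ], [pɔtʃe]), so there is no rule changing /tʃ/ to [dʒ] before the LOC suffix.
The alternation reflects word-final obstruent devoicing: voiced obstruents become voiceless word-finally. /dʒ/ is underlying.
Hence 'path' is /sudʒ/ underlyingly.

/sudʒ/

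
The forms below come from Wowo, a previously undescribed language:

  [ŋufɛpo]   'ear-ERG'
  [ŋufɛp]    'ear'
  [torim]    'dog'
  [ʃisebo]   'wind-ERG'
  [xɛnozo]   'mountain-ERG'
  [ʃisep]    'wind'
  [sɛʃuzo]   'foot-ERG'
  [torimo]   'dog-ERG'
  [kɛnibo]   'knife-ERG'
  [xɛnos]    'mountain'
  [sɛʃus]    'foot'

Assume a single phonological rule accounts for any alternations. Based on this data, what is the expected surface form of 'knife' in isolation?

The stem for 'wind' ends in [b] in [ʃisebo] but [p] in [ʃisep].
Compare 'ear', with invariant [p] in [ŋufɛpo] and [ŋufɛp]: an analysis with underlying /p/ and a rule producing [b] before the ERG suffix would wrongly predict alternation here too.
The underlying segment must be /b/; voiced obstruents become voiceless word-finally, yielding [p] there.
From [kɛnibo] the stem 'knife' is /kɛnib/; word-finally this yields [kɛnip].

[kɛnip]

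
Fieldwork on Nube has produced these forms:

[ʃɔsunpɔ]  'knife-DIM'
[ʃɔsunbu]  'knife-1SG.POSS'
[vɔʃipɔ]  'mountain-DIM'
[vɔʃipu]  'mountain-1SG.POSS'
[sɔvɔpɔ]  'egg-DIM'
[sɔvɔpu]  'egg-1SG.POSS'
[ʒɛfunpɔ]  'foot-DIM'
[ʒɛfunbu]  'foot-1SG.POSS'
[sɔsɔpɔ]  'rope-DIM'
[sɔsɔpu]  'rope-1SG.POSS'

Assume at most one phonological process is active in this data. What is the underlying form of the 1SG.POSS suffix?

/-bu/

The 1SG.POSS suffix surfaces as [-bu] and [-pu], depending on the final segment of the stem.
By contrast the DIM suffix keeps its initial [p] throughout — that segment must be underlying.
So the underlying form is /-bu/, and voiced stops become voiceless after a vowel.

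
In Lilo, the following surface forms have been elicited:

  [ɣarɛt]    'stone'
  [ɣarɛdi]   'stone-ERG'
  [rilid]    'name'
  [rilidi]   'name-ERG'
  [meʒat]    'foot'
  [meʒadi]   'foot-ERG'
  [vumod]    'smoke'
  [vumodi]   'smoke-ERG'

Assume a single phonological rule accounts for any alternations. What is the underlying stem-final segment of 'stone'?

'stone' shows [t] ~ [d] at the end of the stem ([ɣarɛt] vs [ɣarɛdi]).
The stem 'name' ([rilid], [rilidi]) shows [d] unchanged in both environments, so [d] cannot be basic with [t] derived in isolation.
So /t/ is underlying, and a rule of intervocalic voicing — voiceless stops become voiced between vowels — gives [d].

/t/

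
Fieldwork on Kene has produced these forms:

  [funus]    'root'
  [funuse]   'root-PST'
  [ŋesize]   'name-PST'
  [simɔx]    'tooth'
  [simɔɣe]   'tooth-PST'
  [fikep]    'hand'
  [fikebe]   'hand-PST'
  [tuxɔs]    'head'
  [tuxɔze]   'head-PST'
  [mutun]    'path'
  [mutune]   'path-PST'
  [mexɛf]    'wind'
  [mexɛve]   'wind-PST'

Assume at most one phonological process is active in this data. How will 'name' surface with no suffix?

In [tuxɔs] and [tuxɔze] the final segment of 'head' alternates: [s] ~ [z].
Compare 'root', with invariant [s] in [funus] and [funuse]: an analysis with underlying /s/ and a rule producing [z] before the PST suffix would wrongly predict alternation here too.
So /z/ is underlying, and a rule of word-final obstruent devoicing — voiced obstruents become voiceless word-finally — gives [s].
From [ŋesize] the stem 'name' is /ŋesiz/; word-finally this yields [ŋesis].

[ŋesis]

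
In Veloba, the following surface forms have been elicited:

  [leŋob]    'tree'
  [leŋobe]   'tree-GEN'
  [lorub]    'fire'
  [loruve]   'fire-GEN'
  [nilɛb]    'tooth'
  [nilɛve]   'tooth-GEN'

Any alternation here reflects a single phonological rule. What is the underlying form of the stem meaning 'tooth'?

The stem for 'tooth' ends in [b] in [nilɛb] but [v] in [nilɛve].
Compare 'tree', with invariant [b] in [leŋob] and [leŋobe]: an analysis with underlying /b/ and a rule producing [v] before the GEN suffix would wrongly predict alternation here too.
The underlying segment must be /v/; voiced fricatives become stops word-finally, yielding [b] there.
So 'tooth' = /nilɛv/.

/nilɛv/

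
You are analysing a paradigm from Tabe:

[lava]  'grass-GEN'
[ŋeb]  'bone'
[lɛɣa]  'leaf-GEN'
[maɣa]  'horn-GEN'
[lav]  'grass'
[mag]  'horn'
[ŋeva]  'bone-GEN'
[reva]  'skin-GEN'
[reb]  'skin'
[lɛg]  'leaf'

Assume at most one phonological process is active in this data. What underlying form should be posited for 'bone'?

The root 'bone' surfaces as [ŋeb] and [ŋeva], with a stem-final [b] ~ [v] alternation.
The stem 'grass' ([lav], [lava]) shows [v] unchanged in both environments, so [v] cannot be basic with [b] derived in isolation.
The underlying segment must be /b/; voiced stops become fricatives between vowels, yielding [v] there.

/ŋeb/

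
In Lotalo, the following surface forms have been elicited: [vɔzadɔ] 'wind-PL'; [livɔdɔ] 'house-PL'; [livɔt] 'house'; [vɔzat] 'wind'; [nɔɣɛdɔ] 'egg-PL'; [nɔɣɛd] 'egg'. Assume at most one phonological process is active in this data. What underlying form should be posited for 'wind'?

/vɔzat/

'wind' shows [d] ~ [t] at the end of the stem ([vɔzadɔ] vs [vɔzat]).
The stem 'egg' ([nɔɣɛdɔ], [nɔɣɛd]) shows [d] unchanged in both environments, so [d] cannot be basic with [t] derived in isolation.
The alternation reflects intervocalic voicing: voiceless stops become voiced between vowels. /t/ is underlying.
Hence 'wind' is /vɔzat/ underlyingly.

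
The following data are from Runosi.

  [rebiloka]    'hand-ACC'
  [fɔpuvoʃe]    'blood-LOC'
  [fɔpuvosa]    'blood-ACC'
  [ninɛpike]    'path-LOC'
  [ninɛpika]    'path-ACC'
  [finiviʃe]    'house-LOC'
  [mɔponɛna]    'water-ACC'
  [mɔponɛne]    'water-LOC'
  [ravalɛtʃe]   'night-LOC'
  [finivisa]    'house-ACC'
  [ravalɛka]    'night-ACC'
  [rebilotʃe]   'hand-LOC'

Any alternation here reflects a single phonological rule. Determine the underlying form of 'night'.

/ravalɛtʃ/

The stem for 'night' ends in [k] in [ravalɛka] but [tʃ] in [ravalɛtʃe].
Compare 'path', with invariant [k] in [ninɛpika] and [ninɛpike]: an analysis with underlying /k/ and a rule producing [tʃ] before the LOC suffix would wrongly predict alternation here too.
Therefore /tʃ/ is basic and [k] is derived by depalatalization (palato-alveolar /tʃ/ and /ʃ/ become [k] and [s] when no front vowel follows).
The underlying form of 'night' is therefore /ravalɛtʃ/.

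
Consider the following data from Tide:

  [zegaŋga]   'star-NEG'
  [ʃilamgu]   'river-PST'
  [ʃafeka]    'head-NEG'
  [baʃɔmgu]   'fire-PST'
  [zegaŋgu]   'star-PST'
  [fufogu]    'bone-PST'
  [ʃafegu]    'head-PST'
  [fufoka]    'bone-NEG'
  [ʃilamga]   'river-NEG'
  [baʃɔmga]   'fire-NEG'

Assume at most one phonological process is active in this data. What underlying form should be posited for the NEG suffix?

The NEG suffix surfaces as [-ga] and [-ka], depending on the final segment of the stem.
By contrast the PST suffix keeps its initial [g] throughout — that segment must be underlying.
So the underlying form is /-ka/, and voiceless stops become voiced after a nasal.

/-ka/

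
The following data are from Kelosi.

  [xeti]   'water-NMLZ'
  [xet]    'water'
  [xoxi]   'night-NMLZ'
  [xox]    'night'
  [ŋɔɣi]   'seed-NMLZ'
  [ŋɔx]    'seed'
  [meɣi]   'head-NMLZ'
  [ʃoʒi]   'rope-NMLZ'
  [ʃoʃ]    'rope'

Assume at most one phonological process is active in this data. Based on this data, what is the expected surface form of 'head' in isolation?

The stem for 'seed' ends in [ɣ] in [ŋɔɣi] but [x] in [ŋɔx].
If /x/ were underlying and a rule turned it into [ɣ] before the NMLZ suffix, 'night' would also alternate; but it has [x] in both [xoxi] and [xox].
The alternation reflects word-final obstruent devoicing: voiced obstruents become voiceless word-finally. /ɣ/ is underlying.
From [meɣi] the stem 'head' is /meɣ/; word-finally this yields [mex].

[mex]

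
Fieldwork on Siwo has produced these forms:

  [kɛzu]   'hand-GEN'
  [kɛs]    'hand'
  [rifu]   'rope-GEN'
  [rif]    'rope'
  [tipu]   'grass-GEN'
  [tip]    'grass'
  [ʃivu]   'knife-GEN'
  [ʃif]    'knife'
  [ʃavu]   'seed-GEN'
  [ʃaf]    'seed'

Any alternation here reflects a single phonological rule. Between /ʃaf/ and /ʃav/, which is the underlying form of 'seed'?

The stem for 'seed' ends in [v] in [ʃavu] but [f] in [ʃaf].
If /f/ were underlying and a rule turned it into [v] before the GEN suffix, 'rope' would also alternate; but it has [f] in both [rifu] and [rif].
Therefore /v/ is basic and [f] is derived by word-final obstruent devoicing (voiced obstruents become voiceless word-finally).

/ʃav/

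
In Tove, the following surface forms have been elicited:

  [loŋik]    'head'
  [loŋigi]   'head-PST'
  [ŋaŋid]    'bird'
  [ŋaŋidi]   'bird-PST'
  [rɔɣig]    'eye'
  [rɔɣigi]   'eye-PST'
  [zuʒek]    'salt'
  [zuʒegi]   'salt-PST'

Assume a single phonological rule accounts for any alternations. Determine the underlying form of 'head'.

/loŋik/

The stem for 'head' ends in [k] in [loŋik] but [g] in [loŋigi].
The stem 'eye' ([rɔɣig], [rɔɣigi]) shows [g] unchanged in both environments, so [g] cannot be basic with [k] derived in isolation.
Therefore /k/ is basic and [g] is derived by intervocalic voicing (voiceless stops become voiced between vowels).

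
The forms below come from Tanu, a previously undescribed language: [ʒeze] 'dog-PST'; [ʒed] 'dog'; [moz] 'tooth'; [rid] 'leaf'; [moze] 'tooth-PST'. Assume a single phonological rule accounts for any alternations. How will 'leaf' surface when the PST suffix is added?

The stem for 'dog' ends in [z] in [ʒeze] but [d] in [ʒed].
If /z/ were underlying and a rule turned it into [d] in isolation, 'tooth' would also alternate; but it has [z] in both [moze] and [moz].
Therefore /d/ is basic and [z] is derived by intervocalic spirantization (voiced stops become fricatives between vowels).
The one attested form of 'leaf', [rid], shows underlying /rid/. Applying the same rule between vowels gives [rize].

[rize]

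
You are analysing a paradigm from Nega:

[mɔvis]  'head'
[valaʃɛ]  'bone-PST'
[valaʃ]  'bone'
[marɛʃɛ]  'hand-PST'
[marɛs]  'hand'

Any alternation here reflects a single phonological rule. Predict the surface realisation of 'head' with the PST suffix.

[mɔviʃɛ]

In [marɛʃɛ] and [marɛs] the final segment of 'hand' alternates: [ʃ] ~ [s].
If /ʃ/ were underlying and a rule turned it into [s] in isolation, 'bone' would also alternate; but it has [ʃ] in both [valaʃɛ] and [valaʃ].
Therefore /s/ is basic and [ʃ] is derived by palatalization before a front vowel (/s/ becomes palato-alveolar [ʃ] before a front vowel).
The one attested form of 'head', [mɔvis], shows underlying /mɔvis/. Applying the same rule before a front vowel gives [mɔviʃɛ].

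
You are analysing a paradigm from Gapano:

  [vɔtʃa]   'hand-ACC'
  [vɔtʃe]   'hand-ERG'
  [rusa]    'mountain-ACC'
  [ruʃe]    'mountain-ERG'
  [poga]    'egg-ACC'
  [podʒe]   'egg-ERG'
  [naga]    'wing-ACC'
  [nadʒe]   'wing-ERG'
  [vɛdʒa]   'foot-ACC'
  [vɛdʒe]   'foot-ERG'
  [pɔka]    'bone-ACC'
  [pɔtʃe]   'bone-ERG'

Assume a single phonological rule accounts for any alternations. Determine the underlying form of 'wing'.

The root 'wing' surfaces as [naga] and [nadʒe], with a stem-final [g] ~ [dʒ] alternation.
The stem 'foot' ([vɛdʒa], [vɛdʒe]) shows [dʒ] unchanged in both environments, so [dʒ] cannot be basic with [g] derived before the ACC suffix.
The underlying segment must be /g/; /k/, /g/ and /s/ become palato-alveolar [tʃ], [dʒ] and [ʃ] before a front vowel, yielding [dʒ] there.
So 'wing' = /nag/.

/nag/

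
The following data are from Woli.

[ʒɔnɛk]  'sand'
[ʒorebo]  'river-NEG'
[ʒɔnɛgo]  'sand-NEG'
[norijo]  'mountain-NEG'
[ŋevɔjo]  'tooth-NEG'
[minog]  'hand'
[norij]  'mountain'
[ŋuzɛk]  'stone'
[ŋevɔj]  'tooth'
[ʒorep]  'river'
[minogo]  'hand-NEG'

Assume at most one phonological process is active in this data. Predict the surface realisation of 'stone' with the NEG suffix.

[ŋuzɛgo]

'sand' shows [k] ~ [g] at the end of the stem ([ʒɔnɛk] vs [ʒɔnɛgo]).
The stem 'hand' ([minog], [minogo]) shows [g] unchanged in both environments, so [g] cannot be basic with [k] derived in isolation.
So /k/ is underlying, and a rule of intervocalic voicing — voiceless stops become voiced between vowels — gives [g].
From [ŋuzɛk] the stem 'stone' is /ŋuzɛk/; between vowels this yields [ŋuzɛgo].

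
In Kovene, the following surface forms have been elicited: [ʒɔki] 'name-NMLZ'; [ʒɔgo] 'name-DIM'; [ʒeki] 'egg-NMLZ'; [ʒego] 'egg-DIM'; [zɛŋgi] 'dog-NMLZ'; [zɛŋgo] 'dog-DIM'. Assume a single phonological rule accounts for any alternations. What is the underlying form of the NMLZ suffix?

/-ki/

The NMLZ morpheme has two allomorphs, [-gi] and [-ki].
By contrast the DIM suffix keeps its initial [g] throughout — that segment must be underlying.
The NMLZ suffix is therefore /-ki/ underlyingly, with post-nasal voicing: voiceless stops become voiced after a nasal.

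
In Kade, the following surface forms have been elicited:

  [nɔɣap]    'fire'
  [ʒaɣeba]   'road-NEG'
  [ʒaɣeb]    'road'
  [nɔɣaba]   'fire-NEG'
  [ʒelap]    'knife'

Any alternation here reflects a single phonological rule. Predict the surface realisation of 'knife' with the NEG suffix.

[ʒelaba]

In [nɔɣaba] and [nɔɣap] the final segment of 'fire' alternates: [b] ~ [p].
But 'road' keeps [b] in both environments ([ʒaɣeba], [ʒaɣeb]), so there is no rule changing /b/ to [p] in isolation.
So /p/ is underlying, and a rule of intervocalic voicing — voiceless stops become voiced between vowels — gives [b].
From [ʒelap] the stem 'knife' is /ʒelap/; between vowels this yields [ʒelaba].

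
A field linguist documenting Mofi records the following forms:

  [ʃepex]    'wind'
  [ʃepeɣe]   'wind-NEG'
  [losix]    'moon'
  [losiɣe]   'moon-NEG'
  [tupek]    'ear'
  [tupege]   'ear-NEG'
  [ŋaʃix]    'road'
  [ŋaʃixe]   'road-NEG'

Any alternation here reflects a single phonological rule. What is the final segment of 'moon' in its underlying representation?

/ɣ/

'moon' shows [x] ~ [ɣ] at the end of the stem ([losix] vs [losiɣe]).
But 'road' keeps [x] in both environments ([ŋaʃix], [ŋaʃixe]), so there is no rule changing /x/ to [ɣ] before the NEG suffix.
So /ɣ/ is underlying, and a rule of word-final obstruent devoicing — voiced obstruents become voiceless word-finally — gives [x].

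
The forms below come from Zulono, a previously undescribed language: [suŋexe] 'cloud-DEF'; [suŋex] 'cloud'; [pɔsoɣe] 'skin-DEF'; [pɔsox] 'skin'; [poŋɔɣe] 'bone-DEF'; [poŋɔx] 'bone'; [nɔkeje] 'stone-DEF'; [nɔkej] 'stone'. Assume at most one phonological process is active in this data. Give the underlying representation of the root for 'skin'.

In [pɔsoɣe] and [pɔsox] the final segment of 'skin' alternates: [ɣ] ~ [x].
Compare 'cloud', with invariant [x] in [suŋexe] and [suŋex]: an analysis with underlying /x/ and a rule producing [ɣ] before the DEF suffix would wrongly predict alternation here too.
The underlying segment must be /ɣ/; voiced obstruents become voiceless word-finally, yielding [x] there.
So 'skin' = /pɔsoɣ/.

/pɔsoɣ/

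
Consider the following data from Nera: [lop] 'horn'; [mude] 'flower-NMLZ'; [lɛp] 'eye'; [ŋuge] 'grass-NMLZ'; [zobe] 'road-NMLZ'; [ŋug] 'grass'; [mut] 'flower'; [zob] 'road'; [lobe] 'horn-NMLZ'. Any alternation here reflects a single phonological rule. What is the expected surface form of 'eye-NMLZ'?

[lɛbe]

In [lobe] and [lop] the final segment of 'horn' alternates: [b] ~ [p].
But 'road' keeps [b] in both environments ([zobe], [zob]), so there is no rule changing /b/ to [p] in isolation.
Therefore /p/ is basic and [b] is derived by intervocalic voicing (voiceless stops become voiced between vowels).
The one attested form of 'eye', [lɛp], shows underlying /lɛp/. Applying the same rule between vowels gives [lɛbe].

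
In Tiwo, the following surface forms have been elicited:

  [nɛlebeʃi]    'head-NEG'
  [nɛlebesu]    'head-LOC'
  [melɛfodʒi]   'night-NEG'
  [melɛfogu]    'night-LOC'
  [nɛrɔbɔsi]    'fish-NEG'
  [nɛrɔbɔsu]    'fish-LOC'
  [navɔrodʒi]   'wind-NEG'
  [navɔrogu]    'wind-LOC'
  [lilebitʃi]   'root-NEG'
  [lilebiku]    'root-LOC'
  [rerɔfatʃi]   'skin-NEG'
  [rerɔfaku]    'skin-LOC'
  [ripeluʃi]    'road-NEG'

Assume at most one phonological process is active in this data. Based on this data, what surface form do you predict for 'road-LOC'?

The root 'head' surfaces as [nɛlebeʃi] and [nɛlebesu], with a stem-final [ʃ] ~ [s] alternation.
Compare 'fish', with invariant [s] in [nɛrɔbɔsi] and [nɛrɔbɔsu]: an analysis with underlying /s/ and a rule producing [ʃ] before the NEG suffix would wrongly predict alternation here too.
The underlying segment must be /ʃ/; palato-alveolar /tʃ/, /dʒ/ and /ʃ/ become [k], [g] and [s] when no front vowel follows, yielding [s] there.
The one attested form of 'road', [ripeluʃi], shows underlying /ripeluʃ/. Applying the same rule when no front vowel follows gives [ripelusu].

[ripelusu]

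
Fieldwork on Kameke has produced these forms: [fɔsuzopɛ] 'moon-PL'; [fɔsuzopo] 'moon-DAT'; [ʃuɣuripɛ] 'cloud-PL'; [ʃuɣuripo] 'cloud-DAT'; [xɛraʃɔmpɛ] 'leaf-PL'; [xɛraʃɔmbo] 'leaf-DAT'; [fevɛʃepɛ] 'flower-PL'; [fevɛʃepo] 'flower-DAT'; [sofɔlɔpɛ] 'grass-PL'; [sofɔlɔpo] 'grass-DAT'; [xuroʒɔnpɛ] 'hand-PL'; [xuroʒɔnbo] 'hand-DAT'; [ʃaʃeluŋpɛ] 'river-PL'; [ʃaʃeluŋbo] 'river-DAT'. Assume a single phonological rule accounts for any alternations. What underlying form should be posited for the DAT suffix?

/-bo/

The DAT morpheme has two allomorphs, [-bo] and [-po].
By contrast the PL suffix keeps its initial [p] throughout — that segment must be underlying.
The DAT suffix is therefore /-bo/ underlyingly, with post-vocalic devoicing: voiced stops become voiceless after a vowel.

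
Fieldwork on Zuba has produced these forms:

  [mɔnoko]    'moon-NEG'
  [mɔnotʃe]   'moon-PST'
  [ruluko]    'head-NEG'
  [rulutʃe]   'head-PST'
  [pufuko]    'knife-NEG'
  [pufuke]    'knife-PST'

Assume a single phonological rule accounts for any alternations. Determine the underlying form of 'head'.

In [ruluko] and [rulutʃe] the final segment of 'head' alternates: [k] ~ [tʃ].
If /k/ were underlying and a rule turned it into [tʃ] before the PST suffix, 'knife' would also alternate; but it has [k] in both [pufuko] and [pufuke].
Therefore /tʃ/ is basic and [k] is derived by depalatalization (palato-alveolar /tʃ/ becomes [k] when no front vowel follows).
Hence 'head' is /rulutʃ/ underlyingly.

/rulutʃ/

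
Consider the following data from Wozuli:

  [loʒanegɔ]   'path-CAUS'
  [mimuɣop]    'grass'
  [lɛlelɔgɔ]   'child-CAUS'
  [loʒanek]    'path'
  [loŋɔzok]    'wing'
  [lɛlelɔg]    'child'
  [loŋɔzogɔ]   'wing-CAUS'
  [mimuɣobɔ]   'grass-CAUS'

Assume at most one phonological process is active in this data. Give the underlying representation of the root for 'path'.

The root 'path' surfaces as [loʒanegɔ] and [loʒanek], with a stem-final [g] ~ [k] alternation.
The stem 'child' ([lɛlelɔgɔ], [lɛlelɔg]) shows [g] unchanged in both environments, so [g] cannot be basic with [k] derived in isolation.
The underlying segment must be /k/; voiceless stops become voiced between vowels, yielding [g] there.

/loʒanek/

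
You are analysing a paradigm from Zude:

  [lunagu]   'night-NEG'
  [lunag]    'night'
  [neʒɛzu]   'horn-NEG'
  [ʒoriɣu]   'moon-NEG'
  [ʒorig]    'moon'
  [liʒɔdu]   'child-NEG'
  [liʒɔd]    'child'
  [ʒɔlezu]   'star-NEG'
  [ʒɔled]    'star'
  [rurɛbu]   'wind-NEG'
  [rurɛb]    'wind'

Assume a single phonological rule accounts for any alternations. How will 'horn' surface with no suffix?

[neʒɛd]

The root 'star' surfaces as [ʒɔlezu] and [ʒɔled], with a stem-final [z] ~ [d] alternation.
The stem 'child' ([liʒɔdu], [liʒɔd]) shows [d] unchanged in both environments, so [d] cannot be basic with [z] derived before the NEG suffix.
The underlying segment must be /z/; voiced fricatives become stops word-finally, yielding [d] there.
From [neʒɛzu] the stem 'horn' is /neʒɛz/; word-finally this yields [neʒɛd].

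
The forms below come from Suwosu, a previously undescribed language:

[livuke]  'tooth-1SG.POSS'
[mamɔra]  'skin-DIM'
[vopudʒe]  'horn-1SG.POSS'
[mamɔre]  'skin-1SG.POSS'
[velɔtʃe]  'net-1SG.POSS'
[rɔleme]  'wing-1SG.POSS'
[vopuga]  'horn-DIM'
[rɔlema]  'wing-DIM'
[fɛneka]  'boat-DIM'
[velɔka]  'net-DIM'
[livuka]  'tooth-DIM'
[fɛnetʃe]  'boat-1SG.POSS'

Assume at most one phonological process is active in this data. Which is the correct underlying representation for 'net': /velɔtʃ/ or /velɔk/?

/velɔtʃ/

The root 'net' surfaces as [velɔtʃe] and [velɔka], with a stem-final [tʃ] ~ [k] alternation.
Compare 'tooth', with invariant [k] in [livuke] and [livuka]: an analysis with underlying /k/ and a rule producing [tʃ] before the 1SG.POSS suffix would wrongly predict alternation here too.
The alternation reflects depalatalization: palato-alveolar /tʃ/ and /dʒ/ become [k] and [g] when no front vowel follows. /tʃ/ is underlying.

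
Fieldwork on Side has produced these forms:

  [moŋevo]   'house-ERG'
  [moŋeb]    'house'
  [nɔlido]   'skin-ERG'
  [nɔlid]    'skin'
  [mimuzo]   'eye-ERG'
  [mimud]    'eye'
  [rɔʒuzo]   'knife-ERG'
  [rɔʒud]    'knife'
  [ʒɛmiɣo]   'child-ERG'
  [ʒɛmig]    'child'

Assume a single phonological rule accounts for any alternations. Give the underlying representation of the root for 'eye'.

The stem for 'eye' ends in [z] in [mimuzo] but [d] in [mimud].
Compare 'skin', with invariant [d] in [nɔlido] and [nɔlid]: an analysis with underlying /d/ and a rule producing [z] before the ERG suffix would wrongly predict alternation here too.
The underlying segment must be /z/; voiced fricatives become stops word-finally, yielding [d] there.
The underlying form of 'eye' is therefore /mimuz/.

/mimuz/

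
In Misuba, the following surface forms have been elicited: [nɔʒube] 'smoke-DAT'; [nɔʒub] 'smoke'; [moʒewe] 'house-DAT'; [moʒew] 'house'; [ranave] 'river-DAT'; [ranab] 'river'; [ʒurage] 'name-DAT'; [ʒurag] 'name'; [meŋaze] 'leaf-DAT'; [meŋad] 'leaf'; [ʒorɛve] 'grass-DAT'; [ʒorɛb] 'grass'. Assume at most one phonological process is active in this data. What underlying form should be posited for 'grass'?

In [ʒorɛve] and [ʒorɛb] the final segment of 'grass' alternates: [v] ~ [b].
But 'smoke' keeps [b] in both environments ([nɔʒube], [nɔʒub]), so there is no rule changing /b/ to [v] before the DAT suffix.
The underlying segment must be /v/; voiced fricatives become stops word-finally, yielding [b] there.
The underlying form of 'grass' is therefore /ʒorɛv/.

/ʒorɛv/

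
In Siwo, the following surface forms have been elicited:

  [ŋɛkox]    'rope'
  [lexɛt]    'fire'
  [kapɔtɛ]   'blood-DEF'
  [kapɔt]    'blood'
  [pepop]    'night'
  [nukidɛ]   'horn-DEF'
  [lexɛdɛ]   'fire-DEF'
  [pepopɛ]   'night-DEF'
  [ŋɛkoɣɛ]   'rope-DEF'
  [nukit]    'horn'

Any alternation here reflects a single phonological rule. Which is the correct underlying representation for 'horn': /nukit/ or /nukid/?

/nukid/

'horn' shows [d] ~ [t] at the end of the stem ([nukidɛ] vs [nukit]).
Compare 'blood', with invariant [t] in [kapɔtɛ] and [kapɔt]: an analysis with underlying /t/ and a rule producing [d] before the DEF suffix would wrongly predict alternation here too.
So /d/ is underlying, and a rule of word-final obstruent devoicing — voiced obstruents become voiceless word-finally — gives [t].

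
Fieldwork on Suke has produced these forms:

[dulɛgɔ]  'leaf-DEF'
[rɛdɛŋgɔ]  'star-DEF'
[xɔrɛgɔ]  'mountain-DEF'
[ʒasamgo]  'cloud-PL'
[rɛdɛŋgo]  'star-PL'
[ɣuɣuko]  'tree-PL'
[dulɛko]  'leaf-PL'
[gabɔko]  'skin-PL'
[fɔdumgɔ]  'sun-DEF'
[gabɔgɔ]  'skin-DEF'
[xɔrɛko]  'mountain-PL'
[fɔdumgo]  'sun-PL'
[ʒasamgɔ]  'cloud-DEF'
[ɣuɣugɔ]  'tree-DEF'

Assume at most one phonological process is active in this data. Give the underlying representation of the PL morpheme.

The PL suffix surfaces as [-go] and [-ko], depending on the final segment of the stem.
The DEF suffix, which begins with [g], is invariant after every stem; so [g] is not altered by any rule here.
So the underlying form is /-ko/, and voiceless stops become voiced after a nasal.

/-ko/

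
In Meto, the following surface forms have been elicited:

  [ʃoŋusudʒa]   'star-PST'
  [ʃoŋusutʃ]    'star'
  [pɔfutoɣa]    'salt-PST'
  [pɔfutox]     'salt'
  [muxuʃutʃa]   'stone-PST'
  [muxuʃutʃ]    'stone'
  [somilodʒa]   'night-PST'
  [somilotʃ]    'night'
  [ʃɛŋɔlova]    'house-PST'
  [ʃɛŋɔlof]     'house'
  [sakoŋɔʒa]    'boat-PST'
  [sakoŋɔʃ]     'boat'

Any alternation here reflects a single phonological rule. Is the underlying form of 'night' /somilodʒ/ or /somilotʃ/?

/somilodʒ/

In [somilodʒa] and [somilotʃ] the final segment of 'night' alternates: [dʒ] ~ [tʃ].
The stem 'stone' ([muxuʃutʃa], [muxuʃutʃ]) shows [tʃ] unchanged in both environments, so [tʃ] cannot be basic with [dʒ] derived before the PST suffix.
So /dʒ/ is underlying, and a rule of word-final obstruent devoicing — voiced obstruents become voiceless word-finally — gives [tʃ].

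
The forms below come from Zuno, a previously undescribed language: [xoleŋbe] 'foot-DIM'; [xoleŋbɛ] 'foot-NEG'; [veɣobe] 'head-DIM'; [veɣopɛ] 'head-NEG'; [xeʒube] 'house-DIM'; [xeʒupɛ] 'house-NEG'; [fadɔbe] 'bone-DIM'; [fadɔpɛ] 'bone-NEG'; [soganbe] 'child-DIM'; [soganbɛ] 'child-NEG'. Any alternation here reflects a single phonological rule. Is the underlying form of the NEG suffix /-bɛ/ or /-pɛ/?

The NEG suffix surfaces as [-bɛ] and [-pɛ], depending on the final segment of the stem.
The DIM suffix, which begins with [b], is invariant after every stem; so [b] is not altered by any rule here.
So the underlying form is /-pɛ/, and voiceless stops become voiced after a nasal.

/-pɛ/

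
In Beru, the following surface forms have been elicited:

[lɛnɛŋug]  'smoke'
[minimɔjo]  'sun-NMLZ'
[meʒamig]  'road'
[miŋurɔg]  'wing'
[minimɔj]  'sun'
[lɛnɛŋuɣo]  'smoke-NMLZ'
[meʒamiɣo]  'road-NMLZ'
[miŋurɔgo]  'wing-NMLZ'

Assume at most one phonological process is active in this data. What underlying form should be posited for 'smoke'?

'smoke' shows [ɣ] ~ [g] at the end of the stem ([lɛnɛŋuɣo] vs [lɛnɛŋug]).
Compare 'wing', with invariant [g] in [miŋurɔgo] and [miŋurɔg]: an analysis with underlying /g/ and a rule producing [ɣ] before the NMLZ suffix would wrongly predict alternation here too.
The underlying segment must be /ɣ/; voiced fricatives become stops word-finally, yielding [g] there.

/lɛnɛŋuɣ/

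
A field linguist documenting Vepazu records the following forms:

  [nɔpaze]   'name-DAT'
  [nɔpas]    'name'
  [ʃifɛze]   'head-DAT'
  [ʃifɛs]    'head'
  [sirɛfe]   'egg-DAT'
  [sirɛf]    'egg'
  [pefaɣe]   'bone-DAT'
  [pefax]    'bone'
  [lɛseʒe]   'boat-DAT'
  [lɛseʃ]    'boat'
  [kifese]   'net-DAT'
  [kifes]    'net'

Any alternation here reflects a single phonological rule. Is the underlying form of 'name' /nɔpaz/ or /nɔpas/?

In [nɔpaze] and [nɔpas] the final segment of 'name' alternates: [z] ~ [s].
Compare 'net', with invariant [s] in [kifese] and [kifes]: an analysis with underlying /s/ and a rule producing [z] before the DAT suffix would wrongly predict alternation here too.
The alternation reflects word-final obstruent devoicing: voiced obstruents become voiceless word-finally. /z/ is underlying.

/nɔpaz/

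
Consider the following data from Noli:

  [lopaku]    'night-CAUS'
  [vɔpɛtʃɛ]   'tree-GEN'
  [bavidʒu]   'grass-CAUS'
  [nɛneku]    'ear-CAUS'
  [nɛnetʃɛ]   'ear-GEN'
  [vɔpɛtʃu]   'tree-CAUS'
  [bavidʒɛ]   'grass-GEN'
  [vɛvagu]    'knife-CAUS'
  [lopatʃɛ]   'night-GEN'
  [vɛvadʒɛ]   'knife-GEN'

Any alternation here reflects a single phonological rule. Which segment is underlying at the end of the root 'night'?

/k/

'night' shows [k] ~ [tʃ] at the end of the stem ([lopaku] vs [lopatʃɛ]).
If /tʃ/ were underlying and a rule turned it into [k] before the CAUS suffix, 'tree' would also alternate; but it has [tʃ] in both [vɔpɛtʃu] and [vɔpɛtʃɛ].
The underlying segment must be /k/; /k/ and /g/ become palato-alveolar [tʃ] and [dʒ] before a front vowel, yielding [tʃ] there.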